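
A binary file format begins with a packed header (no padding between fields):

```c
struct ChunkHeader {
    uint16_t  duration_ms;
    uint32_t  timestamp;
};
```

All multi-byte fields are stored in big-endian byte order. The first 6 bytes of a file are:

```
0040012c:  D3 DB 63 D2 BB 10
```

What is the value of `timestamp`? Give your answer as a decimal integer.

`timestamp` follows `duration_ms` (2 bytes), so it starts at byte offset 2 and occupies 4 bytes.
Bytes at offsets 2..5: 63 D2 BB 10.
Big-endian stores the most-significant byte at the lowest address.
The bytes are already most-significant first: 0x63D2BB10.
0x63D2BB10 = 1674754832.

1674754832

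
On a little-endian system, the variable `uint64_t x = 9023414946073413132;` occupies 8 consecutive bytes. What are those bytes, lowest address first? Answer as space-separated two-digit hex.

0C 06 A8 D9 15 9C 39 7D

9023414946073413132 in hexadecimal, padded to 64 bits, is 0x7D399C15D9A8060C.
Split into bytes (most-significant first): 7D 39 9C 15 D9 A8 06 0C.
Little-endian stores the least-significant byte at the lowest address.
So at ascending addresses the bytes are 0C 06 A8 D9 15 9C 39 7D.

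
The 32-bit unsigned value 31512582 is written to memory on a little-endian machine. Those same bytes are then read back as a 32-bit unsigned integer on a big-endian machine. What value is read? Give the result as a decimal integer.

31512582 in 32-bit hexadecimal is 0x01E0D806.
Stored little-endian, the bytes at ascending addresses are 06 D8 E0 01.
Read back as big-endian, the last byte is least significant, giving 0x06D8E001.
0x06D8E001 = 114876417.

114876417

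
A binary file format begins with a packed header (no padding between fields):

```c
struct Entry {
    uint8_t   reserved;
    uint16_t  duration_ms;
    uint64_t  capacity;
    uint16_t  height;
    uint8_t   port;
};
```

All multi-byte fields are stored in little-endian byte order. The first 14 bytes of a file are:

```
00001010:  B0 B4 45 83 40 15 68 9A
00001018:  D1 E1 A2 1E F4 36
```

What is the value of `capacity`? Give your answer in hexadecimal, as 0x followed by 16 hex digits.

0xA2E1D19A68154083

`capacity` follows `reserved` (1 B), `duration_ms` (2 B), so it starts at offset 1 + 2 = 3 and occupies 8 bytes.
Bytes at offsets 3..10: 83 40 15 68 9A D1 E1 A2.
Little-endian: lowest address holds the least-significant byte.
Reassemble most-significant byte first: A2 E1 D1 9A 68 15 40 83 → 0xA2E1D19A68154083.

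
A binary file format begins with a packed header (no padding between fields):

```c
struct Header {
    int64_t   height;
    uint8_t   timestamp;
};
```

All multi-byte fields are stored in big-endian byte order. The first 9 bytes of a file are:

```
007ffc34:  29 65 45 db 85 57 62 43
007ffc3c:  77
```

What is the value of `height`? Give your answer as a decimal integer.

`height` is the first field, at byte offset 0, occupying 8 bytes.
Bytes at offsets 0..7: 29 65 45 DB 85 57 62 43.
Big-endian: lowest address holds the most-significant byte.
The bytes are already most-significant first: 0x296545DB85576243.
0x296545DB85576243 = 2982867137340072515.

2982867137340072515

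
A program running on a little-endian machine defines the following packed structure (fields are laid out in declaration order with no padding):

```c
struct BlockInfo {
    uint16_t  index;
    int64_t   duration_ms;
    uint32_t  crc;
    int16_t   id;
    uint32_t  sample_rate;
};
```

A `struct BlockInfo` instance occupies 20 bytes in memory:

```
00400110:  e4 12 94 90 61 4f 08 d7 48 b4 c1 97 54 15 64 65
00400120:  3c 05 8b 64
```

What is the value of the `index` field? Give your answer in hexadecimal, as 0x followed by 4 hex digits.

0x12E4

`index` is the first field, at byte offset 0, occupying 2 bytes.
Bytes at offsets 0..1: E4 12.
In little-endian order the low byte comes first in memory.
Reassemble most-significant byte first: 12 E4 → 0x12E4.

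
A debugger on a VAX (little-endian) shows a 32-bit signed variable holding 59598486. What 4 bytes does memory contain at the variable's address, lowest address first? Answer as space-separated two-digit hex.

59598486 in hexadecimal, padded to 32 bits, is 0x038D6696.
Split into bytes (most-significant first): 03 8D 66 96.
Little-endian: lowest address holds the least-significant byte.
So at ascending addresses the bytes are 96 66 8D 03.

96 66 8D 03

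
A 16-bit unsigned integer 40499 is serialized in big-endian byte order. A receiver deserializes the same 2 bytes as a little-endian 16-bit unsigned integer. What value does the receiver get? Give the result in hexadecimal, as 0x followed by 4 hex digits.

0x339E

40499 in 16-bit hexadecimal is 0x9E33.
Stored big-endian, the bytes at ascending addresses are 9E 33.
Read back as little-endian, the first byte is least significant, giving 0x339E.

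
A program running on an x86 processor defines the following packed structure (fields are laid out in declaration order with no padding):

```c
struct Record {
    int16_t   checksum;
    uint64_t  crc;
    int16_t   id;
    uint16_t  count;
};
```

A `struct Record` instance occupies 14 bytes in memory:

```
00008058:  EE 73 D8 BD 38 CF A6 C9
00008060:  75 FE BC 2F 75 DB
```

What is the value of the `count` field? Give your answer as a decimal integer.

56181

`count` follows `checksum` (2 B), `crc` (8 B), `id` (2 B), so it starts at offset 2 + 8 + 2 = 12 and occupies 2 bytes.
Bytes at offsets 12..13: 75 DB.
In little-endian order the low byte comes first in memory.
Reassemble most-significant byte first: DB 75 → 0xDB75.
0xDB75 = 56181.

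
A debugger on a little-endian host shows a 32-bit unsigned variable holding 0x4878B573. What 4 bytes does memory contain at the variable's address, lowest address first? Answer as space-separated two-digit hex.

73 B5 78 48

Split into bytes (most-significant first): 48 78 B5 73.
Little-endian stores the least-significant byte at the lowest address.
So at ascending addresses the bytes are 73 B5 78 48.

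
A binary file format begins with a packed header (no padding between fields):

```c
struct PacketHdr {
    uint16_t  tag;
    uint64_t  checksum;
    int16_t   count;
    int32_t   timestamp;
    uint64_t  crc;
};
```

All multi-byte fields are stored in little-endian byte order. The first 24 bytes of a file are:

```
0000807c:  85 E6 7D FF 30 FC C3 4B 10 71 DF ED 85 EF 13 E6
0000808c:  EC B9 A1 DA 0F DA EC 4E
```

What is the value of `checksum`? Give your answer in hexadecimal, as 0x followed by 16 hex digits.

`checksum` follows `tag` (2 bytes), so it starts at byte offset 2 and occupies 8 bytes.
Bytes at offsets 2..9: 7D FF 30 FC C3 4B 10 71.
Little-endian: lowest address holds the least-significant byte.
Reassemble most-significant byte first: 71 10 4B C3 FC 30 FF 7D → 0x71104BC3FC30FF7D.

0x71104BC3FC30FF7D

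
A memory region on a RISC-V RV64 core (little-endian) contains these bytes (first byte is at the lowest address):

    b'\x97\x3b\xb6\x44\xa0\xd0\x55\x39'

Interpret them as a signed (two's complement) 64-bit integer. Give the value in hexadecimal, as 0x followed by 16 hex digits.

0x3955D0A044B63B97

Little-endian: lowest address holds the least-significant byte.
Reassemble most-significant byte first: 39 55 D0 A0 44 B6 3B 97 → 0x3955D0A044B63B97.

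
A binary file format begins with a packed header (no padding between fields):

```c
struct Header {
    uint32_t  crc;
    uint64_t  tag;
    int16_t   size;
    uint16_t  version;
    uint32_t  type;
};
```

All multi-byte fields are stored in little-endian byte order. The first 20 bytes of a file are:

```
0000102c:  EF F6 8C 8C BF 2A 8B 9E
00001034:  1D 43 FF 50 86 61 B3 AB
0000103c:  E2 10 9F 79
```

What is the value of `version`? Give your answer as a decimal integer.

`version` follows `crc` (4 B), `tag` (8 B), `size` (2 B), so it starts at offset 4 + 8 + 2 = 14 and occupies 2 bytes.
Bytes at offsets 14..15: B3 AB.
Little-endian stores the least-significant byte at the lowest address.
Reassemble most-significant byte first: AB B3 → 0xABB3.
0xABB3 = 43955.

43955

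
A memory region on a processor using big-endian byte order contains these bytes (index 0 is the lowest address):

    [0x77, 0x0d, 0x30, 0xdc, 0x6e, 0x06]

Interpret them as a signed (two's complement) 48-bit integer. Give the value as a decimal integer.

Big-endian stores the most-significant byte at the lowest address.
The bytes are already most-significant first: 0x770D30DC6E06.
0x770D30DC6E06 = 130898538032646.

130898538032646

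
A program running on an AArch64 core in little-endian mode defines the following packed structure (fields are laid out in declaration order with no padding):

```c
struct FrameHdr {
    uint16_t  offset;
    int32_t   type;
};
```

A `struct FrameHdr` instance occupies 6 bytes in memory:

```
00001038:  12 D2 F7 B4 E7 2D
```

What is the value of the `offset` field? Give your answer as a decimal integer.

53778

`offset` is the first field, at byte offset 0, occupying 2 bytes.
Bytes at offsets 0..1: 12 D2.
Little-endian stores the least-significant byte at the lowest address.
Reassemble most-significant byte first: D2 12 → 0xD212.
0xD212 = 53778.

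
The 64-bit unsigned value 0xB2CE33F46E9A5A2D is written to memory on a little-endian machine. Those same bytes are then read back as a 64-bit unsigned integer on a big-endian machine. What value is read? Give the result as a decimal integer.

3268094280944832178

Stored little-endian, the bytes at ascending addresses are 2D 5A 9A 6E F4 33 CE B2.
Read back as big-endian, the last byte is least significant, giving 0x2D5A9A6EF433CEB2.
0x2D5A9A6EF433CEB2 = 3268094280944832178.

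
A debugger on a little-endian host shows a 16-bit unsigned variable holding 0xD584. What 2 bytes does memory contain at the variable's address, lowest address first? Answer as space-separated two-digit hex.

84 D5

Split into bytes (most-significant first): D5 84.
Little-endian stores the least-significant byte at the lowest address.
So at ascending addresses the bytes are 84 D5.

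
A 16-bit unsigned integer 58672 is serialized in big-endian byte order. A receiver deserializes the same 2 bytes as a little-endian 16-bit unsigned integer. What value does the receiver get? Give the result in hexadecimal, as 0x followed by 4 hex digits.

0x30E5

58672 in 16-bit hexadecimal is 0xE530.
Stored big-endian, the bytes at ascending addresses are E5 30.
Read back as little-endian, the first byte is least significant, giving 0x30E5.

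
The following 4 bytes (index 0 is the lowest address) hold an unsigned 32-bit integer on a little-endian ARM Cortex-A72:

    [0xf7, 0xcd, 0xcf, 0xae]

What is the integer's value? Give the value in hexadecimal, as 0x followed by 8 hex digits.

In little-endian order the low byte comes first in memory.
Reassemble most-significant byte first: AE CF CD F7 → 0xAECFCDF7.

0xAECFCDF7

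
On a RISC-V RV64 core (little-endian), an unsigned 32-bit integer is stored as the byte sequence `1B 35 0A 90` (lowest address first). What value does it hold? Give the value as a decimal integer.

Little-endian: lowest address holds the least-significant byte.
Reassemble most-significant byte first: 90 0A 35 1B → 0x900A351B.
0x900A351B = 2416588059.

2416588059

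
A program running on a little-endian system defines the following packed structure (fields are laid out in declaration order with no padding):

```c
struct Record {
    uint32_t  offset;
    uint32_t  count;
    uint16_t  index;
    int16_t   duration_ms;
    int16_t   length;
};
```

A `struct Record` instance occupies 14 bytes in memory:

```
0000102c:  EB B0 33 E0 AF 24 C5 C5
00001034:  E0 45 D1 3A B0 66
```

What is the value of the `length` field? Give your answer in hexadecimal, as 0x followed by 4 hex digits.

0x66B0

`length` follows `offset` (4 B), `count` (4 B), `index` (2 B), `duration_ms` (2 B), so it starts at offset 4 + 4 + 2 + 2 = 12 and occupies 2 bytes.
Bytes at offsets 12..13: B0 66.
In little-endian order the low byte comes first in memory.
Reassemble most-significant byte first: 66 B0 → 0x66B0.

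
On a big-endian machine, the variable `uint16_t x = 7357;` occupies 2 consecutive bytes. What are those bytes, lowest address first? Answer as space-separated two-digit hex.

7357 in hexadecimal, padded to 16 bits, is 0x1CBD.
Split into bytes (most-significant first): 1C BD.
In big-endian order the high byte comes first in memory.
So the memory order matches the most-significant-first order: 1C BD.

1C BD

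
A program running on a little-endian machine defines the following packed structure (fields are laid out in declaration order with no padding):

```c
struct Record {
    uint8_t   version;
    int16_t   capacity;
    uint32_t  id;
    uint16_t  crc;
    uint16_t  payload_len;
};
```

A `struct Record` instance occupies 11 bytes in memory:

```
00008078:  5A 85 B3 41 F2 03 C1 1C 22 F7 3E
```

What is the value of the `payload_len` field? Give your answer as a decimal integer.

16119

`payload_len` follows `version` (1 B), `capacity` (2 B), `id` (4 B), `crc` (2 B), so it starts at offset 1 + 2 + 4 + 2 = 9 and occupies 2 bytes.
Bytes at offsets 9..10: F7 3E.
Little-endian stores the least-significant byte at the lowest address.
Reassemble most-significant byte first: 3E F7 → 0x3EF7.
0x3EF7 = 16119.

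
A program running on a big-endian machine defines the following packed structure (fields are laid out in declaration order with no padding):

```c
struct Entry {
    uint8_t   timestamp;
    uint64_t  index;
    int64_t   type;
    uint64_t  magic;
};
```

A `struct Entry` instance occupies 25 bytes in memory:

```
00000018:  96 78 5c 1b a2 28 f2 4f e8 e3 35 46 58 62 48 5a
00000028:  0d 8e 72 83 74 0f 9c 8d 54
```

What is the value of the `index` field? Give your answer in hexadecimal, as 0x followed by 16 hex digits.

`index` follows `timestamp` (1 byte), so it starts at byte offset 1 and occupies 8 bytes.
Bytes at offsets 1..8: 78 5C 1B A2 28 F2 4F E8.
Big-endian: lowest address holds the most-significant byte.
The bytes are already most-significant first: 0x785C1BA228F24FE8.

0x785C1BA228F24FE8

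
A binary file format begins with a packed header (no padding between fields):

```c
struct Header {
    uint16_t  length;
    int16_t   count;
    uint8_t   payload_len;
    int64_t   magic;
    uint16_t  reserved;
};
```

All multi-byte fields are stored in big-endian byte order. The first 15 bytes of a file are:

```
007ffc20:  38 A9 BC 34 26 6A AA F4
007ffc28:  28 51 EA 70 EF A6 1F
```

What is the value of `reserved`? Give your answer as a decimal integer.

42527

`reserved` follows `length` (2 B), `count` (2 B), `payload_len` (1 B), `magic` (8 B), so it starts at offset 2 + 2 + 1 + 8 = 13 and occupies 2 bytes.
Bytes at offsets 13..14: A6 1F.
Big-endian stores the most-significant byte at the lowest address.
The bytes are already most-significant first: 0xA61F.
0xA61F = 42527.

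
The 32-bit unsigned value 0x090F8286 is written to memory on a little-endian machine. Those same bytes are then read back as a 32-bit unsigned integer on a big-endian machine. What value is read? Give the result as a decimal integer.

2256670473

Stored little-endian, the bytes at ascending addresses are 86 82 0F 09.
Read back as big-endian, the last byte is least significant, giving 0x86820F09.
0x86820F09 = 2256670473.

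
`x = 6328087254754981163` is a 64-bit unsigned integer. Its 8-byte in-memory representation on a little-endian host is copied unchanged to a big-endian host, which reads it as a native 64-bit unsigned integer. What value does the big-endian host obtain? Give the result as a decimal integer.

3167535356419625303

6328087254754981163 in 64-bit hexadecimal is 0x57D1E1D49F58F52B.
Stored little-endian, the bytes at ascending addresses are 2B F5 58 9F D4 E1 D1 57.
Read back as big-endian, the last byte is least significant, giving 0x2BF5589FD4E1D157.
0x2BF5589FD4E1D157 = 3167535356419625303.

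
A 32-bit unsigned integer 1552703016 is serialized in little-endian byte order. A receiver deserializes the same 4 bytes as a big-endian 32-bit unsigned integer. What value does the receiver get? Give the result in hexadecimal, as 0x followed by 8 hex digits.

0x285E8C5C

1552703016 in 32-bit hexadecimal is 0x5C8C5E28.
Stored little-endian, the bytes at ascending addresses are 28 5E 8C 5C.
Read back as big-endian, the last byte is least significant, giving 0x285E8C5C.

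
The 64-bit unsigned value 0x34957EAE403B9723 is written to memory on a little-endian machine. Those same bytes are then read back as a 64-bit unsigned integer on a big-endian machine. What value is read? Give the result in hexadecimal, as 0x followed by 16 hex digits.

0x23973B40AE7E9534

Stored little-endian, the bytes at ascending addresses are 23 97 3B 40 AE 7E 95 34.
Read back as big-endian, the last byte is least significant, giving 0x23973B40AE7E9534.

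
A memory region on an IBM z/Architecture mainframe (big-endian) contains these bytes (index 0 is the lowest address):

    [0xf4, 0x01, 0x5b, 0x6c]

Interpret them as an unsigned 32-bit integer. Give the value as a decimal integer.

4093729644

Big-endian stores the most-significant byte at the lowest address.
The bytes are already most-significant first: 0xF4015B6C.
0xF4015B6C = 4093729644.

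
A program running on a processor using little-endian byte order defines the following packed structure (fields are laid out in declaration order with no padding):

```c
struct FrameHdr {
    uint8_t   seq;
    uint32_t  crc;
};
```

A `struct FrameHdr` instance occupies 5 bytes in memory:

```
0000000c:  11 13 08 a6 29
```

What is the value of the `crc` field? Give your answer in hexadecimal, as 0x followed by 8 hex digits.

0x29A60813

`crc` follows `seq` (1 byte), so it starts at byte offset 1 and occupies 4 bytes.
Bytes at offsets 1..4: 13 08 A6 29.
In little-endian order the low byte comes first in memory.
Reassemble most-significant byte first: 29 A6 08 13 → 0x29A60813.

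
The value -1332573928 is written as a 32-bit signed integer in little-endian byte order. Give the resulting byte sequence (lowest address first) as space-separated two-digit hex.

Two's complement of -1332573928 in 32 bits: 1332573928 = 0x4F6D76E8; invert → 0xB0928917; add 1 → 0xB0928918.
Split into bytes (most-significant first): B0 92 89 18.
Little-endian: lowest address holds the least-significant byte.
So at ascending addresses the bytes are 18 89 92 B0.

18 89 92 B0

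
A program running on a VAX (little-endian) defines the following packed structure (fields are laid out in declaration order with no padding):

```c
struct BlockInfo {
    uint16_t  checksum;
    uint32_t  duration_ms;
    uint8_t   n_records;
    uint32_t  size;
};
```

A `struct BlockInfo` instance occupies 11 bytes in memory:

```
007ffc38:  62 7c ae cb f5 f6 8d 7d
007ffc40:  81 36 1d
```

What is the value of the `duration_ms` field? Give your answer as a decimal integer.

4143303598

`duration_ms` follows `checksum` (2 bytes), so it starts at byte offset 2 and occupies 4 bytes.
Bytes at offsets 2..5: AE CB F5 F6.
Little-endian stores the least-significant byte at the lowest address.
Reassemble most-significant byte first: F6 F5 CB AE → 0xF6F5CBAE.
0xF6F5CBAE = 4143303598.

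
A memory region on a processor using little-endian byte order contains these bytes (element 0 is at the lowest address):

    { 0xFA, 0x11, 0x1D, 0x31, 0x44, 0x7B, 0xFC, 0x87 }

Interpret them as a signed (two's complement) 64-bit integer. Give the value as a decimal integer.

In little-endian order the low byte comes first in memory.
Reassemble most-significant byte first: 87 FC 7B 44 31 1D 11 FA → 0x87FC7B44311D11FA.
Top bit is set, so as a signed 64-bit value this is 0x87FC7B44311D11FA − 2^64 = -8647901651646213638.

-8647901651646213638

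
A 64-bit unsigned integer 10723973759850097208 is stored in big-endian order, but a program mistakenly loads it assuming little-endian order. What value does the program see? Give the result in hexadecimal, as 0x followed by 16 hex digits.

10723973759850097208 in 64-bit hexadecimal is 0x94D335510879AA38.
Stored big-endian, the bytes at ascending addresses are 94 D3 35 51 08 79 AA 38.
Read back as little-endian, the first byte is least significant, giving 0x38AA79085135D394.

0x38AA79085135D394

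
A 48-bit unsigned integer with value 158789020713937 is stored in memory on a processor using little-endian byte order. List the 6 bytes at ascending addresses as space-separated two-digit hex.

158789020713937 in hexadecimal, padded to 48 bits, is 0x906AF32C83D1.
Split into bytes (most-significant first): 90 6A F3 2C 83 D1.
Little-endian: lowest address holds the least-significant byte.
So at ascending addresses the bytes are D1 83 2C F3 6A 90.

D1 83 2C F3 6A 90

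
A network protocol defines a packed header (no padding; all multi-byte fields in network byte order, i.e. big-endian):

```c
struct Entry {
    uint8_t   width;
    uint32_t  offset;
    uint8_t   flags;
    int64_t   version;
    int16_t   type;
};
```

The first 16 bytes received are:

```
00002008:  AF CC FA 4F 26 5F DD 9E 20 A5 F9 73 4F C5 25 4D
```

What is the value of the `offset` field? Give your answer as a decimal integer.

`offset` follows `width` (1 byte), so it starts at byte offset 1 and occupies 4 bytes.
Bytes at offsets 1..4: CC FA 4F 26.
In big-endian order the high byte comes first in memory.
The bytes are already most-significant first: 0xCCFA4F26.
0xCCFA4F26 = 3438956326.

3438956326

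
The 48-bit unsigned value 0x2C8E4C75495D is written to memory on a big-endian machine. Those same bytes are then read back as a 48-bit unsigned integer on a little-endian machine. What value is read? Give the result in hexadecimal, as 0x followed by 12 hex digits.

0x5D49754C8E2C

Stored big-endian, the bytes at ascending addresses are 2C 8E 4C 75 49 5D.
Read back as little-endian, the first byte is least significant, giving 0x5D49754C8E2C.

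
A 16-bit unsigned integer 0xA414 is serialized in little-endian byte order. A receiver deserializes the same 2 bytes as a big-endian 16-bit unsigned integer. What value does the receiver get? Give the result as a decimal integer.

Stored little-endian, the bytes at ascending addresses are 14 A4.
Read back as big-endian, the last byte is least significant, giving 0x14A4.
0x14A4 = 5284.

5284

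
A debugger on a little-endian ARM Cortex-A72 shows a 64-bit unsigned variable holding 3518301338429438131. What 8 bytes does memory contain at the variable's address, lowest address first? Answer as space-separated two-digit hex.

3518301338429438131 in hexadecimal, padded to 64 bits, is 0x30D3846D31DE38B3.
Split into bytes (most-significant first): 30 D3 84 6D 31 DE 38 B3.
Little-endian stores the least-significant byte at the lowest address.
So at ascending addresses the bytes are B3 38 DE 31 6D 84 D3 30.

B3 38 DE 31 6D 84 D3 30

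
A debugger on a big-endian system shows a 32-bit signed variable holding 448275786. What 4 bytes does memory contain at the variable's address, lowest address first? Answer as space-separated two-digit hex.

1A B8 25 4A

448275786 in hexadecimal, padded to 32 bits, is 0x1AB8254A.
Split into bytes (most-significant first): 1A B8 25 4A.
In big-endian order the high byte comes first in memory.
So the memory order matches the most-significant-first order: 1A B8 25 4A.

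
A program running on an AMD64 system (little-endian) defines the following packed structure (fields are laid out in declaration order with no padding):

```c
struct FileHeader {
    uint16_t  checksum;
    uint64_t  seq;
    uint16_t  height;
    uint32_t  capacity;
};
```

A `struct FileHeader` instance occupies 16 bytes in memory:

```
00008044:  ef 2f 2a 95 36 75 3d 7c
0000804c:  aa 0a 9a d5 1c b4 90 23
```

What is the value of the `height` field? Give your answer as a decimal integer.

54682

`height` follows `checksum` (2 B), `seq` (8 B), so it starts at offset 2 + 8 = 10 and occupies 2 bytes.
Bytes at offsets 10..11: 9A D5.
Little-endian: lowest address holds the least-significant byte.
Reassemble most-significant byte first: D5 9A → 0xD59A.
0xD59A = 54682.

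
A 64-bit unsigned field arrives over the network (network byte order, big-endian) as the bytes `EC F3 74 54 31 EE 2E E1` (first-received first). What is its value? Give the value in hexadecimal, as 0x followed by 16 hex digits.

0xECF3745431EE2EE1

Big-endian: lowest address holds the most-significant byte.
The bytes are already most-significant first: 0xECF3745431EE2EE1.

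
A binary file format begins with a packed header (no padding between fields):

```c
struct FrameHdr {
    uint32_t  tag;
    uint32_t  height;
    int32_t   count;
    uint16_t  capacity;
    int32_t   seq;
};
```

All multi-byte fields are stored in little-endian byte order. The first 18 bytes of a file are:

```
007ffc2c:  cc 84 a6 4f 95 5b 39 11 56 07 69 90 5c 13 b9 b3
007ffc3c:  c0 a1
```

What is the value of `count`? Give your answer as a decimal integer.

-1872165034

`count` follows `tag` (4 B), `height` (4 B), so it starts at offset 4 + 4 = 8 and occupies 4 bytes.
Bytes at offsets 8..11: 56 07 69 90.
Little-endian stores the least-significant byte at the lowest address.
Reassemble most-significant byte first: 90 69 07 56 → 0x90690756.
Top bit is set, so as a signed 32-bit value this is 0x90690756 − 2^32 = -1872165034.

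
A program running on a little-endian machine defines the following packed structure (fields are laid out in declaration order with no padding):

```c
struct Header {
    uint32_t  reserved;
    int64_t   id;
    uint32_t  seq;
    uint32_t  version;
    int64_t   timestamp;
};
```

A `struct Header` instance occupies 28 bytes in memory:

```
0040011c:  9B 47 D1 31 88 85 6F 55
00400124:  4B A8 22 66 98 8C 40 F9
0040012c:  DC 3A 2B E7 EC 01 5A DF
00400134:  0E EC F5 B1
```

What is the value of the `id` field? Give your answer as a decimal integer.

7359629782586197384

`id` follows `reserved` (4 bytes), so it starts at byte offset 4 and occupies 8 bytes.
Bytes at offsets 4..11: 88 85 6F 55 4B A8 22 66.
Little-endian stores the least-significant byte at the lowest address.
Reassemble most-significant byte first: 66 22 A8 4B 55 6F 85 88 → 0x6622A84B556F8588.
0x6622A84B556F8588 = 7359629782586197384.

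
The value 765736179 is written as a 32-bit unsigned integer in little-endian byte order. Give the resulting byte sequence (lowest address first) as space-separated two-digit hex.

F3 34 A4 2D

765736179 in hexadecimal, padded to 32 bits, is 0x2DA434F3.
Split into bytes (most-significant first): 2D A4 34 F3.
In little-endian order the low byte comes first in memory.
So at ascending addresses the bytes are F3 34 A4 2D.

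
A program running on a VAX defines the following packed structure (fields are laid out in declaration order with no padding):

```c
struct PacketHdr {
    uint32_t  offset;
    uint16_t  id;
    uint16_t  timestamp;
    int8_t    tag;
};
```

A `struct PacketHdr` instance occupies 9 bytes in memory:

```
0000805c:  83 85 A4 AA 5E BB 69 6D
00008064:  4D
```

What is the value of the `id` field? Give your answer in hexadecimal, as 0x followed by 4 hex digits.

0xBB5E

`id` follows `offset` (4 bytes), so it starts at byte offset 4 and occupies 2 bytes.
Bytes at offsets 4..5: 5E BB.
Little-endian: lowest address holds the least-significant byte.
Reassemble most-significant byte first: BB 5E → 0xBB5E.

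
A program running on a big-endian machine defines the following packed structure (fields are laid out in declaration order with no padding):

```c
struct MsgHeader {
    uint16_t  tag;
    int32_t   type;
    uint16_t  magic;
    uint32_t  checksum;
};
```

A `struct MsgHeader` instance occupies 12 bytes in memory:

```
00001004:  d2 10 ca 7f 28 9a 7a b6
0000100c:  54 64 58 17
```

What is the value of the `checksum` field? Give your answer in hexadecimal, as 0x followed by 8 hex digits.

0x54645817

`checksum` follows `tag` (2 B), `type` (4 B), `magic` (2 B), so it starts at offset 2 + 4 + 2 = 8 and occupies 4 bytes.
Bytes at offsets 8..11: 54 64 58 17.
Big-endian stores the most-significant byte at the lowest address.
The bytes are already most-significant first: 0x54645817.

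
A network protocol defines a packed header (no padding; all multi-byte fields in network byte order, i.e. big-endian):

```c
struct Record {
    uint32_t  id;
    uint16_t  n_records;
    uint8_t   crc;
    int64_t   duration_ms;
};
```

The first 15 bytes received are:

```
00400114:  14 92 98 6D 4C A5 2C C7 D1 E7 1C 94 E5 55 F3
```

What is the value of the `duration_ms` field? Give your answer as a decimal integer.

-4048200480086206989

`duration_ms` follows `id` (4 B), `n_records` (2 B), `crc` (1 B), so it starts at offset 4 + 2 + 1 = 7 and occupies 8 bytes.
Bytes at offsets 7..14: C7 D1 E7 1C 94 E5 55 F3.
Big-endian: lowest address holds the most-significant byte.
The bytes are already most-significant first: 0xC7D1E71C94E555F3.
Top bit is set, so as a signed 64-bit value this is 0xC7D1E71C94E555F3 − 2^64 = -4048200480086206989.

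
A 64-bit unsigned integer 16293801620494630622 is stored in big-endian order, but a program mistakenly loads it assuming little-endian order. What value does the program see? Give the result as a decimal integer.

16014313046293225442

16293801620494630622 in 64-bit hexadecimal is 0xE21F363EDE443EDE.
Stored big-endian, the bytes at ascending addresses are E2 1F 36 3E DE 44 3E DE.
Read back as little-endian, the first byte is least significant, giving 0xDE3E44DE3E361FE2.
0xDE3E44DE3E361FE2 = 16014313046293225442.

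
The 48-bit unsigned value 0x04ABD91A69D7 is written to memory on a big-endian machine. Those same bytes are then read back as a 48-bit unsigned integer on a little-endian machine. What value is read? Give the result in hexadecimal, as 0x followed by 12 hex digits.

Stored big-endian, the bytes at ascending addresses are 04 AB D9 1A 69 D7.
Read back as little-endian, the first byte is least significant, giving 0xD7691AD9AB04.

0xD7691AD9AB04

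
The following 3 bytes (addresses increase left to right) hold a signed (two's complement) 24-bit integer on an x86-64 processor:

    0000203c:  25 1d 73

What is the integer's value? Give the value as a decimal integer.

Little-endian stores the least-significant byte at the lowest address.
Reassemble most-significant byte first: 73 1D 25 → 0x731D25.
0x731D25 = 7544101.

7544101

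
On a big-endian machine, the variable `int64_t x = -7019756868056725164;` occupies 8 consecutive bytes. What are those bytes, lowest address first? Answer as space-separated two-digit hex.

Two's complement of -7019756868056725164 in 64 bits: 7019756868056725164 = 0x616B2FADE22136AC; invert → 0x9E94D0521DDEC953; add 1 → 0x9E94D0521DDEC954.
Split into bytes (most-significant first): 9E 94 D0 52 1D DE C9 54.
In big-endian order the high byte comes first in memory.
So the memory order matches the most-significant-first order: 9E 94 D0 52 1D DE C9 54.

9E 94 D0 52 1D DE C9 54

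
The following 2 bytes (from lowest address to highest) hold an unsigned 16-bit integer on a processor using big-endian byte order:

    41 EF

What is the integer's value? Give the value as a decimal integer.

16879

In big-endian order the high byte comes first in memory.
The bytes are already most-significant first: 0x41EF.
0x41EF = 16879.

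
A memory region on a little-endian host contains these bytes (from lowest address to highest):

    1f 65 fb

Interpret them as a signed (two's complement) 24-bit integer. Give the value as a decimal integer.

-301793

Little-endian: lowest address holds the least-significant byte.
Reassemble most-significant byte first: FB 65 1F → 0xFB651F.
Top bit is set, so as a signed 24-bit value this is 0xFB651F − 2^24 = -301793.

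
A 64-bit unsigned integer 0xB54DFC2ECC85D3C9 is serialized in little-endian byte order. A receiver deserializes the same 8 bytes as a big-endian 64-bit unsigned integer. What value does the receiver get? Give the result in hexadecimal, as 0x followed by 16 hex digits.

Stored little-endian, the bytes at ascending addresses are C9 D3 85 CC 2E FC 4D B5.
Read back as big-endian, the last byte is least significant, giving 0xC9D385CC2EFC4DB5.

0xC9D385CC2EFC4DB5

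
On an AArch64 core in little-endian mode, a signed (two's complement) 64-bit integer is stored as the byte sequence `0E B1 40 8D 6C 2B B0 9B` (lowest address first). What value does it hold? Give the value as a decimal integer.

-7228229656703356658

In little-endian order the low byte comes first in memory.
Reassemble most-significant byte first: 9B B0 2B 6C 8D 40 B1 0E → 0x9BB02B6C8D40B10E.
Top bit is set, so as a signed 64-bit value this is 0x9BB02B6C8D40B10E − 2^64 = -7228229656703356658.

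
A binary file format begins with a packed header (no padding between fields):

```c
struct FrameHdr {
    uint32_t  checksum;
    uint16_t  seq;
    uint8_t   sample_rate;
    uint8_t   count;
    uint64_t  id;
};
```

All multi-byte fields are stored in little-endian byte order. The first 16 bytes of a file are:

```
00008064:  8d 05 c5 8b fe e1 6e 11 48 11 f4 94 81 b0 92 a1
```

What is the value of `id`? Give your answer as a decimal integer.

`id` follows `checksum` (4 B), `seq` (2 B), `sample_rate` (1 B), `count` (1 B), so it starts at offset 4 + 2 + 1 + 1 = 8 and occupies 8 bytes.
Bytes at offsets 8..15: 48 11 F4 94 81 B0 92 A1.
Little-endian stores the least-significant byte at the lowest address.
Reassemble most-significant byte first: A1 92 B0 81 94 F4 11 48 → 0xA192B08194F41148.
0xA192B08194F41148 = 11642562057302446408.

11642562057302446408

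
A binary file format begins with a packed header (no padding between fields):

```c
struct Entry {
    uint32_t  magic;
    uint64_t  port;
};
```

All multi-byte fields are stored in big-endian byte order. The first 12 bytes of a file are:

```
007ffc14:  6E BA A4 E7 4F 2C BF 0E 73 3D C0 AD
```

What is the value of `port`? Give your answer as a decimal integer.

`port` follows `magic` (4 bytes), so it starts at byte offset 4 and occupies 8 bytes.
Bytes at offsets 4..11: 4F 2C BF 0E 73 3D C0 AD.
Big-endian: lowest address holds the most-significant byte.
The bytes are already most-significant first: 0x4F2CBF0E733DC0AD.
0x4F2CBF0E733DC0AD = 5705144896755450029.

5705144896755450029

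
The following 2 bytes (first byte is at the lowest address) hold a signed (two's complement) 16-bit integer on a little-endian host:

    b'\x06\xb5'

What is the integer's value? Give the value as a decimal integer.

-19194

Little-endian stores the least-significant byte at the lowest address.
Reassemble most-significant byte first: B5 06 → 0xB506.
Top bit is set, so as a signed 16-bit value this is 0xB506 − 2^16 = -19194.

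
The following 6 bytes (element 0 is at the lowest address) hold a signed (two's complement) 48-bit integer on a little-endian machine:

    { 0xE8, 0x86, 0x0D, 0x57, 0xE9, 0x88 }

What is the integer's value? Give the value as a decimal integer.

-130939207448856

Little-endian: lowest address holds the least-significant byte.
Reassemble most-significant byte first: 88 E9 57 0D 86 E8 → 0x88E9570D86E8.
Top bit is set, so as a signed 48-bit value this is 0x88E9570D86E8 − 2^48 = -130939207448856.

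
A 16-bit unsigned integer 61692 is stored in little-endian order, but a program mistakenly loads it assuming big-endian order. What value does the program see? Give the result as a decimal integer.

64752

61692 in 16-bit hexadecimal is 0xF0FC.
Stored little-endian, the bytes at ascending addresses are FC F0.
Read back as big-endian, the last byte is least significant, giving 0xFCF0.
0xFCF0 = 64752.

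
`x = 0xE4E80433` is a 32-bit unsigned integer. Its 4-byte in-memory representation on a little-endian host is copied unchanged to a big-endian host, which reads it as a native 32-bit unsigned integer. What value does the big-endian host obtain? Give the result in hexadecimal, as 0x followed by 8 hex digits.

Stored little-endian, the bytes at ascending addresses are 33 04 E8 E4.
Read back as big-endian, the last byte is least significant, giving 0x3304E8E4.

0x3304E8E4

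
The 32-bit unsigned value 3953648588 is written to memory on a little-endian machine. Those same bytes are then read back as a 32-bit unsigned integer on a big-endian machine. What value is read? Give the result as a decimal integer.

3953648588 in 32-bit hexadecimal is 0xEBA7E3CC.
Stored little-endian, the bytes at ascending addresses are CC E3 A7 EB.
Read back as big-endian, the last byte is least significant, giving 0xCCE3A7EB.
0xCCE3A7EB = 3437471723.

3437471723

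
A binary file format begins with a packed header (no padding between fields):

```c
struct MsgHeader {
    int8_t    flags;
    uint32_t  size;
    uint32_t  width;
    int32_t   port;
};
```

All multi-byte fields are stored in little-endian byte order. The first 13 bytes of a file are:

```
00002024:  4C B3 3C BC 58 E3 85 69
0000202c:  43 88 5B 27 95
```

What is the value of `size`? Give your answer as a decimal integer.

1488731315

`size` follows `flags` (1 byte), so it starts at byte offset 1 and occupies 4 bytes.
Bytes at offsets 1..4: B3 3C BC 58.
Little-endian: lowest address holds the least-significant byte.
Reassemble most-significant byte first: 58 BC 3C B3 → 0x58BC3CB3.
0x58BC3CB3 = 1488731315.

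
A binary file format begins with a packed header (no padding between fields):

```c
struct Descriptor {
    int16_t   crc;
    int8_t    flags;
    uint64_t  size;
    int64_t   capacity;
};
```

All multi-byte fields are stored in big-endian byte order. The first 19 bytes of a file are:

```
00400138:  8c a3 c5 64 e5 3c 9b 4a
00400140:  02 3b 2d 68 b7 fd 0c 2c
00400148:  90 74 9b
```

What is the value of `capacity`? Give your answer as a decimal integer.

7545777929411654811

`capacity` follows `crc` (2 B), `flags` (1 B), `size` (8 B), so it starts at offset 2 + 1 + 8 = 11 and occupies 8 bytes.
Bytes at offsets 11..18: 68 B7 FD 0C 2C 90 74 9B.
Big-endian: lowest address holds the most-significant byte.
The bytes are already most-significant first: 0x68B7FD0C2C90749B.
0x68B7FD0C2C90749B = 7545777929411654811.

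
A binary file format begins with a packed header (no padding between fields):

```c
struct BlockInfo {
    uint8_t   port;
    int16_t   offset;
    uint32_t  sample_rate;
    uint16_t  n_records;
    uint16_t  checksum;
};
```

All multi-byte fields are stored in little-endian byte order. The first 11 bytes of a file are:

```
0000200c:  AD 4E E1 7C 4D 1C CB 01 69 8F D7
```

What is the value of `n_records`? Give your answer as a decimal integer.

26881

`n_records` follows `port` (1 B), `offset` (2 B), `sample_rate` (4 B), so it starts at offset 1 + 2 + 4 = 7 and occupies 2 bytes.
Bytes at offsets 7..8: 01 69.
Little-endian: lowest address holds the least-significant byte.
Reassemble most-significant byte first: 69 01 → 0x6901.
0x6901 = 26881.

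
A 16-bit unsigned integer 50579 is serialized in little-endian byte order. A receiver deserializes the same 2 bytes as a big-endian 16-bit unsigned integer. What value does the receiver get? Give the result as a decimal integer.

50579 in 16-bit hexadecimal is 0xC593.
Stored little-endian, the bytes at ascending addresses are 93 C5.
Read back as big-endian, the last byte is least significant, giving 0x93C5.
0x93C5 = 37829.

37829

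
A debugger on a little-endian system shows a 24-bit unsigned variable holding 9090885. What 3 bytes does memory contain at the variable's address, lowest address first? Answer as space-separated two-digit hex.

45 B7 8A

9090885 in hexadecimal, padded to 24 bits, is 0x8AB745.
Split into bytes (most-significant first): 8A B7 45.
Little-endian: lowest address holds the least-significant byte.
So at ascending addresses the bytes are 45 B7 8A.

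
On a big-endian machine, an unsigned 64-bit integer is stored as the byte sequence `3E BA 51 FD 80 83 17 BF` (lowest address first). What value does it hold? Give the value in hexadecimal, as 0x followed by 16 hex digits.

Big-endian stores the most-significant byte at the lowest address.
The bytes are already most-significant first: 0x3EBA51FD808317BF.

0x3EBA51FD808317BF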